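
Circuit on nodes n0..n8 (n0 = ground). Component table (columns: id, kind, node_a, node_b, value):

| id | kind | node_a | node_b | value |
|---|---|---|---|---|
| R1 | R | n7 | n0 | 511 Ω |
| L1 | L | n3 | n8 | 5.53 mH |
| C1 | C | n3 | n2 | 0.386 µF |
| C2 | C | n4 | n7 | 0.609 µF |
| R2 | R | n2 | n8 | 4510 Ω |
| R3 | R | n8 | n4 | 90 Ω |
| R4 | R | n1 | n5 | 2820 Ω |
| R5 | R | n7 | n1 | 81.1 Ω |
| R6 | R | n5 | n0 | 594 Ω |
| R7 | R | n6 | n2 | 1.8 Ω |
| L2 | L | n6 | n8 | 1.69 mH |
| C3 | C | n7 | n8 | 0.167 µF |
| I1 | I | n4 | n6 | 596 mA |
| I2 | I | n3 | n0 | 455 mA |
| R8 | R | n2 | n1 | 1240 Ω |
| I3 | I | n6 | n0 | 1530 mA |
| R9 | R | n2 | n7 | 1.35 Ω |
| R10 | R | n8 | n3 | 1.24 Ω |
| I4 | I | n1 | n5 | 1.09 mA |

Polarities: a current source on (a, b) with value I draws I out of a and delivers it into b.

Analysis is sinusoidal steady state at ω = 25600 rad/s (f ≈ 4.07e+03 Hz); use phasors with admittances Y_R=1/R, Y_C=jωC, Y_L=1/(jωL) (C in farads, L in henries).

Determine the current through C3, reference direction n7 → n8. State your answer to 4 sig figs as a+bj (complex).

0.03056+0.3294j A

Apply KCL at each of the 8 non-ground nodes and solve the resulting linear system.
Node n1: branches {R4, R5, R8, I4} → V_1 = -866.0+0.06803j
Node n2: branches {C1, R2, R7, R8, R9} → V_2 = -886.4+1.289j
Node n3: branches {L1, C1, I2, R10} → V_3 = -962.7+8.069j
Node n4: branches {C2, R3, I1} → V_4 = -925.8+64.16j
Node n5: branches {R4, R6, I4} → V_5 = -150.1+0.01184j
Node n6: branches {R7, L2, I1, I3} → V_6 = -888.0+4.376j
Node n7: branches {R1, C2, R5, C3, R9} → V_7 = -885.2-0.01018j
Node n8: branches {L1, R2, R3, L2, C3, R10} → V_8 = -962.2+7.138j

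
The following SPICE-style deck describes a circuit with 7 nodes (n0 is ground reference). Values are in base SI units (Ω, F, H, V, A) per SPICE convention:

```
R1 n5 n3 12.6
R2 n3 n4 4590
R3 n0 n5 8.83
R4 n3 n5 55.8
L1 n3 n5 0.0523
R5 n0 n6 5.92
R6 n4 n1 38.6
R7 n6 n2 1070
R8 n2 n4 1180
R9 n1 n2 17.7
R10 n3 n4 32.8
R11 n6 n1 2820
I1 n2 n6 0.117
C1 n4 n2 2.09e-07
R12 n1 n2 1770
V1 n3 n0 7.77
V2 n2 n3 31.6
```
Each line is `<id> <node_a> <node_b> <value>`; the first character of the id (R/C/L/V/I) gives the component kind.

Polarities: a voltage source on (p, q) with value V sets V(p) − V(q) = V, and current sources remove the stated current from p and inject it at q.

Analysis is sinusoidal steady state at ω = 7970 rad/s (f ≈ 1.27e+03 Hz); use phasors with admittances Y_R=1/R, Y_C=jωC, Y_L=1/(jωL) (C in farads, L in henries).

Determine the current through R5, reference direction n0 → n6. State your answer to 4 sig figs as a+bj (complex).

-0.1643-7.269e-05j A

Apply KCL at each of the 6 non-ground nodes and solve the resulting linear system.
Node n1: branches {R6, R9, R11, R12} → V_1 = 33.08+0.2065j
Node n2: branches {R7, R8, R9, I1, C1, R12, V2} → V_2 = 39.37+0.000j
Node n3: branches {R1, R2, R4, L1, R10, V1, V2} → V_3 = 7.770+0.000j
Node n4: branches {R2, R6, R8, R10, C1} → V_4 = 19.67+0.6643j
Node n5: branches {R1, R3, R4, L1} → V_5 = 3.591-0.04762j
Node n6: branches {R5, R7, R11, I1} → V_6 = 0.9725+0.0004303j
Source currents: i(V1)=-0.5709+0.005320j, i(V2)=-0.5296-0.02047j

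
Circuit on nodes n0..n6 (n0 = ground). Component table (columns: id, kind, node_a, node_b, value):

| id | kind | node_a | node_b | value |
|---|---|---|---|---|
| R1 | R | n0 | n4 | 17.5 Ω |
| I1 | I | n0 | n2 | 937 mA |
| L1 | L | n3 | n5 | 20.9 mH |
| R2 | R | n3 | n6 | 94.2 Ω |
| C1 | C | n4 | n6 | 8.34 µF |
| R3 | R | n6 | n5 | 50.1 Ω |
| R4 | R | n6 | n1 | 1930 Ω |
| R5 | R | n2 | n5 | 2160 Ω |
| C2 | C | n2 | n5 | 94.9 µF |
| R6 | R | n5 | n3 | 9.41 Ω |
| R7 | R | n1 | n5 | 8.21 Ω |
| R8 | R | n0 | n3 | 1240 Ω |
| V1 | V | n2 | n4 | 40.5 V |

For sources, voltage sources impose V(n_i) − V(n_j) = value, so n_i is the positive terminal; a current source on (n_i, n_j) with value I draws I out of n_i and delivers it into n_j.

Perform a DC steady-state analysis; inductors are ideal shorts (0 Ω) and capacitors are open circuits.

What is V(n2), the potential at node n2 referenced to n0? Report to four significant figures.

Element admittances at DC:
  Y(R1) = 0.05714 S between n0,n4
  I1: injects 0.937 A into n2 (from n0)
  L1: short n3↔n5 (DC inductor)
  Y(R2) = 0.01062 S between n3,n6
  Y(C1) = 0.000 S between n4,n6
  Y(R3) = 0.01996 S between n6,n5
  Y(R4) = 0.0005181 S between n6,n1
  Y(R5) = 0.0004630 S between n2,n5
  Y(C2) = 0.000 S between n2,n5
  Y(R6) = 0.1063 S between n5,n3
  Y(R7) = 0.1218 S between n1,n5
  Y(R8) = 0.0008065 S between n0,n3
  V1: constraint V(n2)−V(n4) = 40.5
Assemble and solve the 8×8 MNA system:
  V(n1)=20.64  V(n2)=56.61  V(n3)=20.64  V(n4)=16.11  V(n5)=20.64  V(n6)=20.64
  i(L1)=-0.01665  i(V1)=0.9204

56.61 V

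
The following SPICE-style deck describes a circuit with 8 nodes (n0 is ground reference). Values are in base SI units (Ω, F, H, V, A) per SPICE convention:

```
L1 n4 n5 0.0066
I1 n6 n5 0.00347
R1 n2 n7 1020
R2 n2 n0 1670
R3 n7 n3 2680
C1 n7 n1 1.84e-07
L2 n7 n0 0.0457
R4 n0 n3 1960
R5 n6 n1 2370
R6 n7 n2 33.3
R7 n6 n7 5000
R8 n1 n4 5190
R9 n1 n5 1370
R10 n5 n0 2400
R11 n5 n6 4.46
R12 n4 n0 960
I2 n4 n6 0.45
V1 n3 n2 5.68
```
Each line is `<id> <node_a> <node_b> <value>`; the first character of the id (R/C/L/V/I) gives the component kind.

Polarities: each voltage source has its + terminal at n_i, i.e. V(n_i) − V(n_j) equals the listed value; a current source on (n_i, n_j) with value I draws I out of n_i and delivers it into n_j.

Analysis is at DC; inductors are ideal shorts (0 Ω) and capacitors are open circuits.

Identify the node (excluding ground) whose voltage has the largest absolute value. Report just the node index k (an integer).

3

MNA unknowns: 7 node voltages V₁..V_7 plus 3 source currents (L1, L2, V1)
L1: row V4−V5=0, i_L1 at 4,5
I1: z[6]−=0.00347, z[5]+=0.00347
R1: Y=0.0009804 on G[2,7]
R2: Y=0.0005988 on G[2,0]
R3: Y=0.0003731 on G[7,3]
C1: Y=0.000 on G[7,1]
L2: row V7−V0=0, i_L2 at 7,0
R4: Y=0.0005102 on G[0,3]
R5: Y=0.0004219 on G[6,1]
R6: Y=0.03003 on G[7,2]
R7: Y=0.0002000 on G[6,7]
R8: Y=0.0001927 on G[1,4]
R9: Y=0.0007299 on G[1,5]
R10: Y=0.0004167 on G[5,0]
R11: Y=0.2242 on G[5,6]
R12: Y=0.001042 on G[4,0]
I2: z[4]−=0.45, z[6]+=0.45
V1: row V3−V2=5.68, i_V1 at 3,2
solve → V1=0.3840, V2=-0.1544, V3=5.526, V4=-0.2397, V5=-0.2397, V6=1.748, V7=0.000
aux → i_L1=-0.4496, i_L2=-0.002377, i_V1=-0.004881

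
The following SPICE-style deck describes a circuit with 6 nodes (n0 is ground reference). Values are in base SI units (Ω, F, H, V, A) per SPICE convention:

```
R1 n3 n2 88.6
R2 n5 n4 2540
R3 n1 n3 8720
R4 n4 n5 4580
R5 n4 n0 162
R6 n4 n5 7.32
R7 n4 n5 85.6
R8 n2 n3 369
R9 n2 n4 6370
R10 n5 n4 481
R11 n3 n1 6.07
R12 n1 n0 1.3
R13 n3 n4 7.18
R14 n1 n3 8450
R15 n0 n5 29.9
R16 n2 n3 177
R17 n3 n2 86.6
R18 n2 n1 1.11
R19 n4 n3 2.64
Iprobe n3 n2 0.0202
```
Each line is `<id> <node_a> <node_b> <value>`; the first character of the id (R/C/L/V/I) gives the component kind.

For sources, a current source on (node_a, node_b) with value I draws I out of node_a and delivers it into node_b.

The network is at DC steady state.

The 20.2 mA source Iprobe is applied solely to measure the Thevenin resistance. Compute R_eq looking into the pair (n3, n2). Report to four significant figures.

MNA unknowns: 5 node voltages V₁..V_5
R1: Y=0.01129 on G[3,2]
R2: Y=0.0003937 on G[5,4]
R3: Y=0.0001147 on G[1,3]
R4: Y=0.0002183 on G[4,5]
R5: Y=0.006173 on G[4,0]
R6: Y=0.1366 on G[4,5]
R7: Y=0.01168 on G[4,5]
R8: Y=0.002710 on G[2,3]
R9: Y=0.0001570 on G[2,4]
R10: Y=0.002079 on G[5,4]
R11: Y=0.1647 on G[3,1]
R12: Y=0.7692 on G[1,0]
R13: Y=0.1393 on G[3,4]
R14: Y=0.0001183 on G[1,3]
R15: Y=0.03344 on G[0,5]
R16: Y=0.005650 on G[2,3]
R17: Y=0.01155 on G[3,2]
R18: Y=0.9009 on G[2,1]
R19: Y=0.3788 on G[4,3]
Iprobe: z[3]−=0.0202, z[2]+=0.0202
solve → V1=0.003405, V2=0.02216, V3=-0.08315, V4=-0.07806, V5=-0.06391

R_eq = 5.214 Ω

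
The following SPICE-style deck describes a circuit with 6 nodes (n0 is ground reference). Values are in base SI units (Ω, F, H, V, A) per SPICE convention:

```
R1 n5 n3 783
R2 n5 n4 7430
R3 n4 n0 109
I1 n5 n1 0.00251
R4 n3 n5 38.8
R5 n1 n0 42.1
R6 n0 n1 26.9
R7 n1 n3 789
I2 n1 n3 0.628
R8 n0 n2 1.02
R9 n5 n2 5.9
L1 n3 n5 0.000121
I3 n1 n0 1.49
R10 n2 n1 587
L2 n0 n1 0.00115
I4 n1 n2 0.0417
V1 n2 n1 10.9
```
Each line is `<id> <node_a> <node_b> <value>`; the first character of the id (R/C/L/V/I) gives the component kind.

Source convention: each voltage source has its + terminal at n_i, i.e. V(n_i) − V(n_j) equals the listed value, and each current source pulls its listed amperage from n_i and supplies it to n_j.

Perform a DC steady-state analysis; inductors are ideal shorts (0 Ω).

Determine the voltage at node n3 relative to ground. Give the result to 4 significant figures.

Element admittances at DC:
  Y(R1) = 0.001277 S between n5,n3
  Y(R2) = 0.0001346 S between n5,n4
  Y(R3) = 0.009174 S between n4,n0
  I1: injects 0.00251 A into n1 (from n5)
  Y(R4) = 0.02577 S between n3,n5
  Y(R5) = 0.02375 S between n1,n0
  Y(R6) = 0.03717 S between n0,n1
  Y(R7) = 0.001267 S between n1,n3
  I2: injects 0.628 A into n3 (from n1)
  Y(R8) = 0.9804 S between n0,n2
  Y(R9) = 0.1695 S between n5,n2
  L1: short n3↔n5 (DC inductor)
  I3: injects 1.49 A into n0 (from n1)
  Y(R10) = 0.001704 S between n2,n1
  L2: short n0↔n1 (DC inductor)
  I4: injects 0.0417 A into n2 (from n1)
  V1: constraint V(n2)−V(n1) = 10.9
Assemble and solve the 8×8 MNA system:
  V(n1)=0.000  V(n2)=10.90  V(n3)=14.47  V(n4)=0.2092  V(n5)=14.47
  i(L1)=0.6097  i(L2)=12.18  i(V1)=-10.06

14.47 V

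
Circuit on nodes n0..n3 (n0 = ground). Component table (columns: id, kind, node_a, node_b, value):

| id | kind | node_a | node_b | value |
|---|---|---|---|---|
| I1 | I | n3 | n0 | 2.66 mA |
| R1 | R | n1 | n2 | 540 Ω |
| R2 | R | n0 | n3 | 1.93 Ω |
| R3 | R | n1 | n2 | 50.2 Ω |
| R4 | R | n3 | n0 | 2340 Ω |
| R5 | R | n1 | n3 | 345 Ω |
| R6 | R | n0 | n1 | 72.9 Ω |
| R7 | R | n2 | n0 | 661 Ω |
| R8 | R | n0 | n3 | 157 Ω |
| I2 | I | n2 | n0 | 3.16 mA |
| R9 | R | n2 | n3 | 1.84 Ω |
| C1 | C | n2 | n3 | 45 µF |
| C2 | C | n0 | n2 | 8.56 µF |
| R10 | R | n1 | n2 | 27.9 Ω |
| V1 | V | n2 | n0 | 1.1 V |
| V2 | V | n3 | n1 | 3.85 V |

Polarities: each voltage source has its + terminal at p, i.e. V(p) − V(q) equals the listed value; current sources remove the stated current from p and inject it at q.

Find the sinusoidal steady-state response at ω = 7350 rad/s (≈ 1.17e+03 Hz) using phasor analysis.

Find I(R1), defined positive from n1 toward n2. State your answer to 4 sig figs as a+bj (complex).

Element admittances at ω=7350 rad/s:
  I1: injects 0.00266 A into n0 (from n3)
  Y(R1) = 0.001852+0.000j S between n1,n2
  Y(R2) = 0.5181+0.000j S between n0,n3
  Y(R3) = 0.01992+0.000j S between n1,n2
  Y(R4) = 0.0004274+0.000j S between n3,n0
  Y(R5) = 0.002899+0.000j S between n1,n3
  Y(R6) = 0.01372+0.000j S between n0,n1
  Y(R7) = 0.001513+0.000j S between n2,n0
  Y(R8) = 0.006369+0.000j S between n0,n3
  I2: injects 0.00316 A into n0 (from n2)
  Y(R9) = 0.5435+0.000j S between n2,n3
  Y(C1) = 0.000+0.3308j S between n2,n3
  Y(C2) = 0.000+0.06292j S between n0,n2
  Y(R10) = 0.03584+0.000j S between n1,n2
  V1: constraint V(n2)−V(n0) = 1.1
  V2: constraint V(n3)−V(n1) = 3.85
Assemble and solve the 5×5 MNA system:
  V(n1)=-3.009+0.07528j  V(n2)=1.100+0.000j  V(n3)=0.8406+0.07528j
  i(V1)=-0.4075-0.1098j  i(V2)=-0.2892+0.005370j

-0.007610+0.0001394j A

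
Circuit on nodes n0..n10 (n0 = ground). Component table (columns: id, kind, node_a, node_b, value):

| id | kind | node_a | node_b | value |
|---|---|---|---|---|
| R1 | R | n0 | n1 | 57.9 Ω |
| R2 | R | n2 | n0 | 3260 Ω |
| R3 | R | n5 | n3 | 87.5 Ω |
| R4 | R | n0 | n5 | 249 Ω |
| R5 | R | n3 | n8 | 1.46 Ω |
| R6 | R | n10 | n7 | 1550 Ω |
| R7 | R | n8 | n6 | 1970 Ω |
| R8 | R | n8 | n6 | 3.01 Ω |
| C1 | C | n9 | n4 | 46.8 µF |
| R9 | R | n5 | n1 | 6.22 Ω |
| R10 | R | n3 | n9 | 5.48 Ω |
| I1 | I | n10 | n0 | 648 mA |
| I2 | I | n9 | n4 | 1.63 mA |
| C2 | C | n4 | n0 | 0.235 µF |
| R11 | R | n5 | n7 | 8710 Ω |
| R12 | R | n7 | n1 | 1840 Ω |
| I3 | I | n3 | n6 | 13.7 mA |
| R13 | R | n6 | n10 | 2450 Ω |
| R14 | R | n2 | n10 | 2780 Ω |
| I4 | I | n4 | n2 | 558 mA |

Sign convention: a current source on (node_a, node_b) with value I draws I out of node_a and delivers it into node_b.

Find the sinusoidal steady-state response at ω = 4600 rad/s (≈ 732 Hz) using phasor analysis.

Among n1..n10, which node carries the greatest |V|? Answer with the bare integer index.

2

MNA unknowns: 10 node voltages V₁..V_10
R1: Y=0.01727+0.000j on G[0,1]
R2: Y=0.0003067+0.000j on G[2,0]
R3: Y=0.01143+0.000j on G[5,3]
R4: Y=0.004016+0.000j on G[0,5]
R5: Y=0.6849+0.000j on G[3,8]
R6: Y=0.0006452+0.000j on G[10,7]
R7: Y=0.0005076+0.000j on G[8,6]
R8: Y=0.3322+0.000j on G[8,6]
C1: Y=0.000+0.2153j on G[9,4]
R9: Y=0.1608+0.000j on G[5,1]
R10: Y=0.1825+0.000j on G[3,9]
I1: z[10]−=0.648, z[0]+=0.648
I2: z[9]−=0.00163, z[4]+=0.00163
C2: Y=0.000+0.001081j on G[4,0]
R11: Y=0.0001148+0.000j on G[5,7]
R12: Y=0.0005435+0.000j on G[7,1]
I3: z[3]−=0.0137, z[6]+=0.0137
R13: Y=0.0004082+0.000j on G[6,10]
R14: Y=0.0003597+0.000j on G[2,10]
I4: z[4]−=0.558, z[2]+=0.558
solve → V1=-37.49+5.045j, V2=597.0+4.691j, V3=-100.2+15.07j, V4=-102.7+18.17j, V5=-40.84+5.581j, V6=-100.8+15.05j, V7=-239.5+6.897j, V8=-100.4+15.06j, V9=-103.2+15.67j, V10=-445.1+8.692j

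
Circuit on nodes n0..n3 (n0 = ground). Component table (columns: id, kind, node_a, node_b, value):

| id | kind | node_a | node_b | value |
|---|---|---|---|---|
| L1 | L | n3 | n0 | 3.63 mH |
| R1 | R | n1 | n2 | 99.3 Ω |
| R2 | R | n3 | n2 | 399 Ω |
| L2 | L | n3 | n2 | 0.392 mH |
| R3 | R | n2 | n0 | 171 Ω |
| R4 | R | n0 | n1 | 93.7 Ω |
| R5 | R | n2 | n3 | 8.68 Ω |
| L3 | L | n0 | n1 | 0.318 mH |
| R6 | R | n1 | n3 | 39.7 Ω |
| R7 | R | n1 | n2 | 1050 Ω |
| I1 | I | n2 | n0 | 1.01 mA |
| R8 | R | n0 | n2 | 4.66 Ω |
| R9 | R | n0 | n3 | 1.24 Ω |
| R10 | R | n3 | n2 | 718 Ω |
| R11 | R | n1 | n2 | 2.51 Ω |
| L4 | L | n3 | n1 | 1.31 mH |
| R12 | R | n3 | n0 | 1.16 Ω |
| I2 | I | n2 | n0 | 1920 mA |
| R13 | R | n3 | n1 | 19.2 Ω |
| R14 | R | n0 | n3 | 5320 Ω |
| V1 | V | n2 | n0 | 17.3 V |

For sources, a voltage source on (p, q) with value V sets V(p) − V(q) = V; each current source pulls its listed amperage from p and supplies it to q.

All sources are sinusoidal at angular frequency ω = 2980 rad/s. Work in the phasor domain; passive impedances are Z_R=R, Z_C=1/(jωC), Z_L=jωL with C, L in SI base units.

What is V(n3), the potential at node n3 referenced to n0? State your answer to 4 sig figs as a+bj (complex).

Apply KCL at each of the 3 non-ground nodes and solve the resulting linear system.
Node n1: branches {R1, R4, L3, R6, R7, R11, L4, R13} → V_1 = 2.664+3.711j
Node n2: branches {R1, R2, L2, R3, R5, R7, I1, R8, R10, R11, I2, V1} → V_2 = 17.30+0.000j
Node n3: branches {L1, R2, L2, R5, R6, R9, R10, L4, R12, R13, R14} → V_3 = 4.933-4.966j
Source currents: i(V1)=-17.45+11.51j

4.933-4.966j V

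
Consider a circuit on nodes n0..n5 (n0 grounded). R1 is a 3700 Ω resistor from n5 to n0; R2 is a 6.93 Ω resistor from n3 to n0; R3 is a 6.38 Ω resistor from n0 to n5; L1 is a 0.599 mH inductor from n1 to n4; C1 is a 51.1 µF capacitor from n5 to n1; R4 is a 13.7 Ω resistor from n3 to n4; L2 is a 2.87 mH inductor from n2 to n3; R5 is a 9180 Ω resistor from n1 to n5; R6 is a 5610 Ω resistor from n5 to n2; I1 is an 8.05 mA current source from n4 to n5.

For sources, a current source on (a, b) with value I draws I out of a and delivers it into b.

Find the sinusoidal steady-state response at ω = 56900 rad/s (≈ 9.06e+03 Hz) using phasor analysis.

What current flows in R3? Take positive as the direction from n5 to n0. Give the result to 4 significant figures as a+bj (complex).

MNA unknowns: 5 node voltages V₁..V_5
R1: Y=0.0002703+0.000j on G[5,0]
R2: Y=0.1443+0.000j on G[3,0]
R3: Y=0.1567+0.000j on G[0,5]
L1: Y=0.000-0.02934j on G[1,4]
C1: Y=0.000+2.908j on G[5,1]
R4: Y=0.07299+0.000j on G[3,4]
L2: Y=0.000-0.006124j on G[2,3]
R5: Y=0.0001089+0.000j on G[1,5]
R6: Y=0.0001783+0.000j on G[5,2]
I1: z[4]−=0.00805, z[5]+=0.00805
solve → V1=0.03256+0.02603j, V2=-0.03542-0.02521j, V3=-0.03396-0.02714j, V4=-0.1012-0.08093j, V5=0.03121+0.02495j

0.004892+0.003910j A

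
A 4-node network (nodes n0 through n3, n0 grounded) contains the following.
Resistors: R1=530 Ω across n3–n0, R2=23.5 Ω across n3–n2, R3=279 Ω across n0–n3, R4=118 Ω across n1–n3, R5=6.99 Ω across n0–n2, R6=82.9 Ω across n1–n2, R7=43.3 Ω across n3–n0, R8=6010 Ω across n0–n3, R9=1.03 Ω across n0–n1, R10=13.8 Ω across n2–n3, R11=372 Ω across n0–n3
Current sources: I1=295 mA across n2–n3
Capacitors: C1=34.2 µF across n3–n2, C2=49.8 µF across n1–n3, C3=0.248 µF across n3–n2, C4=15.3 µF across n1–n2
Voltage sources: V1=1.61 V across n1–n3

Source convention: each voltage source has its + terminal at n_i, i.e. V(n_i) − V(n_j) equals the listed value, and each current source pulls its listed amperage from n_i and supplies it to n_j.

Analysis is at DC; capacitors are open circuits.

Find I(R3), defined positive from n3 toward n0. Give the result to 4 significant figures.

Apply KCL at each of the 3 non-ground nodes and solve the resulting linear system.
Node n1: branches {R4, R6, C2, R9, C4, V1} → V_1 = 0.2850
Node n2: branches {I1, R2, C1, R5, R6, C3, R10, C4} → V_2 = -1.643
Node n3: branches {R1, I1, R2, R3, R4, C1, R7, C2, R8, C3, R10, R11, V1} → V_3 = -1.325
Source currents: i(V1)=-0.3136

-0.004749 A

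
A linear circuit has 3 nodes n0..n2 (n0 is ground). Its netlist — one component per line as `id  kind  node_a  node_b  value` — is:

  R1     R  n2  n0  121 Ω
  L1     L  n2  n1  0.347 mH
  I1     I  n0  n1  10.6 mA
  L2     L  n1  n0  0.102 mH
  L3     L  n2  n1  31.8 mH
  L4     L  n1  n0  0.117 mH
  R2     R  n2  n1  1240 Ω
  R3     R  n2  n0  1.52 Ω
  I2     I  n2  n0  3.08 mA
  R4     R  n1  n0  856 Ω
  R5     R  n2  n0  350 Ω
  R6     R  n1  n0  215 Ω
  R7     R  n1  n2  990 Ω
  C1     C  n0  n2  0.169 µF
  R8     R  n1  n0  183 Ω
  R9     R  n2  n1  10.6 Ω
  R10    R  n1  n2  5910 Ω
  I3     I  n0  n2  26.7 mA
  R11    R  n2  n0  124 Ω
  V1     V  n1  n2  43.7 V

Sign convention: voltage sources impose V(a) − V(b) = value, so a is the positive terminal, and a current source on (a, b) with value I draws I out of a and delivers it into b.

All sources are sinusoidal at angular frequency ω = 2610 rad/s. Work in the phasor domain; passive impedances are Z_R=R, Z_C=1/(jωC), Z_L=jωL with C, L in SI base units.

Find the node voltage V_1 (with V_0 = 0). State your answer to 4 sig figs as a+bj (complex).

0.4059+4.174j V

MNA unknowns: 2 node voltages V₁..V_2 plus 1 source current (V1)
R1: Y=0.008264+0.000j on G[2,0]
L1: Y=0.000-1.104j on G[2,1]
I1: z[0]−=0.0106, z[1]+=0.0106
L2: Y=0.000-3.756j on G[1,0]
L3: Y=0.000-0.01205j on G[2,1]
L4: Y=0.000-3.275j on G[1,0]
R2: Y=0.0008065+0.000j on G[2,1]
R3: Y=0.6579+0.000j on G[2,0]
I2: z[2]−=0.00308, z[0]+=0.00308
R4: Y=0.001168+0.000j on G[1,0]
R5: Y=0.002857+0.000j on G[2,0]
R6: Y=0.004651+0.000j on G[1,0]
R7: Y=0.001010+0.000j on G[1,2]
C1: Y=0.000+0.0004411j on G[0,2]
R8: Y=0.005464+0.000j on G[1,0]
R9: Y=0.09434+0.000j on G[2,1]
R10: Y=0.0001692+0.000j on G[1,2]
I3: z[0]−=0.0267, z[2]+=0.0267
R11: Y=0.008065+0.000j on G[2,0]
V1: row V1−V2=43.7, i_V1 at 1,2
solve → V1=0.4059+4.174j, V2=-43.29+4.174j
aux → i_V1=-33.55+51.58j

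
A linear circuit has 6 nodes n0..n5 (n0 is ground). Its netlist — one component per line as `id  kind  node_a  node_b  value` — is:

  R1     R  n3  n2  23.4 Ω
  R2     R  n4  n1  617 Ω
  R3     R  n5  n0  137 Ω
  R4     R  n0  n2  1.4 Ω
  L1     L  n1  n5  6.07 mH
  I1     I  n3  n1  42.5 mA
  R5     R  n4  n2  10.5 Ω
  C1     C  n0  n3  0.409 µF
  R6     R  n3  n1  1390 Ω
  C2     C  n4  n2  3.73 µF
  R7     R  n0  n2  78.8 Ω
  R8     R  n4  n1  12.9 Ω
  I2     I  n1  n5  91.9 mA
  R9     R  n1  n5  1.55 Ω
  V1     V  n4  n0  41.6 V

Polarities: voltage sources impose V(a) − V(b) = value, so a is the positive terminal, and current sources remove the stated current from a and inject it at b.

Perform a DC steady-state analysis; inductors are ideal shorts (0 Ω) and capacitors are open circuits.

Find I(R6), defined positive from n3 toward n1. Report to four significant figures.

Element admittances at DC:
  Y(R1) = 0.04274 S between n3,n2
  Y(R2) = 0.001621 S between n4,n1
  Y(R3) = 0.007299 S between n5,n0
  Y(R4) = 0.7143 S between n0,n2
  L1: short n1↔n5 (DC inductor)
  I1: injects 0.0425 A into n1 (from n3)
  Y(R5) = 0.09524 S between n4,n2
  Y(C1) = 0.000 S between n0,n3
  Y(R6) = 0.0007194 S between n3,n1
  Y(C2) = 0.000 S between n4,n2
  Y(R7) = 0.01269 S between n0,n2
  Y(R8) = 0.07752 S between n4,n1
  I2: injects 0.0919 A into n5 (from n1)
  Y(R9) = 0.6452 S between n1,n5
  V1: constraint V(n4)−V(n0) = 41.6
Assemble and solve the 7×7 MNA system:
  V(n1)=38.30  V(n2)=4.797  V(n3)=4.373  V(n4)=41.60  V(n5)=38.30
  i(L1)=0.1876  i(V1)=-3.767

-0.02441 A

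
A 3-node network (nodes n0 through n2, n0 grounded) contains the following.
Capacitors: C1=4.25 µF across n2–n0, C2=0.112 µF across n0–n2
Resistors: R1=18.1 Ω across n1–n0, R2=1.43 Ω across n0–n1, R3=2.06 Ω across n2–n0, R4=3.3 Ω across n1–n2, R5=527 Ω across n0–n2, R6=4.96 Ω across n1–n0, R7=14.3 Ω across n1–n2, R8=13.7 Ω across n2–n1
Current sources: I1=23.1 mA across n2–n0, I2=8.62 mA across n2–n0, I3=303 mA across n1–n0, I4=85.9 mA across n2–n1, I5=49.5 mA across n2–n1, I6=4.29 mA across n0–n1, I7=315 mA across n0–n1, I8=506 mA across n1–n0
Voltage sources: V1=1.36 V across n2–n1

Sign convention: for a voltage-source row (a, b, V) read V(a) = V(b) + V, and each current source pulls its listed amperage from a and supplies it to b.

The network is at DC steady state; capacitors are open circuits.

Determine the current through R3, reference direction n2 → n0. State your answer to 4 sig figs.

MNA unknowns: 2 node voltages V₁..V_2 plus 1 source current (V1)
C1: Y=0.000 on G[2,0]
R1: Y=0.05525 on G[1,0]
R2: Y=0.6993 on G[0,1]
R3: Y=0.4854 on G[2,0]
I1: z[2]−=0.0231, z[0]+=0.0231
I2: z[2]−=0.00862, z[0]+=0.00862
R4: Y=0.3030 on G[1,2]
I3: z[1]−=0.303, z[0]+=0.303
I4: z[2]−=0.0859, z[1]+=0.0859
I5: z[2]−=0.0495, z[1]+=0.0495
R5: Y=0.001898 on G[0,2]
I6: z[0]−=0.00429, z[1]+=0.00429
R6: Y=0.2016 on G[1,0]
C2: Y=0.000 on G[0,2]
I7: z[0]−=0.315, z[1]+=0.315
I8: z[1]−=0.506, z[0]+=0.506
R7: Y=0.06993 on G[1,2]
R8: Y=0.07299 on G[2,1]
V1: row V2−V1=1.36, i_V1 at 2,1
solve → V1=-0.8204, V2=0.5396
aux → i_V1=-1.037

0.2620 A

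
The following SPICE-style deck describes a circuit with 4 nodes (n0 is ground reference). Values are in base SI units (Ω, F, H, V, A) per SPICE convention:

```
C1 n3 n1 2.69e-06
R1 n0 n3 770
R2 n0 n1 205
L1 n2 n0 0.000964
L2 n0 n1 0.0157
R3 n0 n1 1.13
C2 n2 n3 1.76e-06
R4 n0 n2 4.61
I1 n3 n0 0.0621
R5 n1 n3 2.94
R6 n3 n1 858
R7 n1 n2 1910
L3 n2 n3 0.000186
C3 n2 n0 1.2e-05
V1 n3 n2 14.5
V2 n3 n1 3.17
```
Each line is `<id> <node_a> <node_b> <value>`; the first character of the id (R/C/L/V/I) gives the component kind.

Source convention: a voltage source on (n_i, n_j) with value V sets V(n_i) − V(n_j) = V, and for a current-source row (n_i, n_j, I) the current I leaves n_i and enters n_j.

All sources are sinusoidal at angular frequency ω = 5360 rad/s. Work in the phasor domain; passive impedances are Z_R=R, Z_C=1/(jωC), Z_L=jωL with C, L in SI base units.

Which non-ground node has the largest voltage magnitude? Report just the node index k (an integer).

2

Apply KCL at each of the 3 non-ground nodes and solve the resulting linear system.
Node n1: branches {C1, R2, L2, R3, R5, R6, R7, V2} → V_1 = 2.289-1.030j
Node n2: branches {L1, C2, R4, R7, L3, C3, V1} → V_2 = -9.041-1.030j
Node n3: branches {C1, R1, C2, I1, R5, R6, L3, V1, V2} → V_3 = 5.459-1.030j
Source currents: i(V1)=-2.100+15.35j, i(V2)=0.9490-0.9892j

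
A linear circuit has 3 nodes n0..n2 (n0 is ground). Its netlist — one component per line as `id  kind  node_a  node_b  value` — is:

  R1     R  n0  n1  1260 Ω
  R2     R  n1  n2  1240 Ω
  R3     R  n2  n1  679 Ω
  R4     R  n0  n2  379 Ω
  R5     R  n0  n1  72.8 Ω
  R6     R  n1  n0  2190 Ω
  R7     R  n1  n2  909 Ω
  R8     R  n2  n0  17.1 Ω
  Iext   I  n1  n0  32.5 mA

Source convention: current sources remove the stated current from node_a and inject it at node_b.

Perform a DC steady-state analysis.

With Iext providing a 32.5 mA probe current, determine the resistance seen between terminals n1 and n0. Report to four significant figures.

Element admittances at DC:
  Y(R1) = 0.0007937 S between n0,n1
  Y(R2) = 0.0008065 S between n1,n2
  Y(R3) = 0.001473 S between n2,n1
  Y(R4) = 0.002639 S between n0,n2
  Y(R5) = 0.01374 S between n0,n1
  Y(R6) = 0.0004566 S between n1,n0
  Y(R7) = 0.001100 S between n1,n2
  Y(R8) = 0.05848 S between n2,n0
  Iext: injects 0.0325 A into n0 (from n1)
Assemble and solve the 2×2 MNA system:
  V(n1)=-1.787  V(n2)=-0.09362

R_eq = 54.98 Ω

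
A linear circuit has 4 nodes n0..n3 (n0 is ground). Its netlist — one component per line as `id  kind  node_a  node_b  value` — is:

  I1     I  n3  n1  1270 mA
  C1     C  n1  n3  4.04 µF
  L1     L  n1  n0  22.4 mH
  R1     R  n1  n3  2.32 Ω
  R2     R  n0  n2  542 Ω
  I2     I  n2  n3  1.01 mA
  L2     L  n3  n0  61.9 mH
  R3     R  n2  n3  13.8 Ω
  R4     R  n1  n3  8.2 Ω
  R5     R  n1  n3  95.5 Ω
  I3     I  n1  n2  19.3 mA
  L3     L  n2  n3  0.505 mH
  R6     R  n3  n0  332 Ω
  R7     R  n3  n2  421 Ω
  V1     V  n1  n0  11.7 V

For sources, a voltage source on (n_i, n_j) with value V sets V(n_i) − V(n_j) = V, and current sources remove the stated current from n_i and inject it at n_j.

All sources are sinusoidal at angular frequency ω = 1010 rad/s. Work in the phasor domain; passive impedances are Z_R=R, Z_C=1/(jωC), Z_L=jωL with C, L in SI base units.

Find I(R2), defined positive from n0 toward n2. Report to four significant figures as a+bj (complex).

-0.01733-0.0005192j A

MNA unknowns: 3 node voltages V₁..V_3 plus 1 source current (V1)
I1: z[3]−=1.27, z[1]+=1.27
C1: Y=0.000+0.004080j on G[1,3]
L1: Y=0.000-0.04420j on G[1,0]
R1: Y=0.4310+0.000j on G[1,3]
R2: Y=0.001845+0.000j on G[0,2]
I2: z[2]−=0.00101, z[3]+=0.00101
L2: Y=0.000-0.01600j on G[3,0]
R3: Y=0.07246+0.000j on G[2,3]
R4: Y=0.1220+0.000j on G[1,3]
R5: Y=0.01047+0.000j on G[1,3]
I3: z[1]−=0.0193, z[2]+=0.0193
L3: Y=0.000-1.961j on G[2,3]
R6: Y=0.003012+0.000j on G[3,0]
R7: Y=0.002375+0.000j on G[3,2]
V1: row V1−V0=11.7, i_V1 at 1,0
solve → V1=11.70+0.000j, V2=9.394+0.2814j, V3=9.393+0.2809j
aux → i_V1=-0.05012+0.6660j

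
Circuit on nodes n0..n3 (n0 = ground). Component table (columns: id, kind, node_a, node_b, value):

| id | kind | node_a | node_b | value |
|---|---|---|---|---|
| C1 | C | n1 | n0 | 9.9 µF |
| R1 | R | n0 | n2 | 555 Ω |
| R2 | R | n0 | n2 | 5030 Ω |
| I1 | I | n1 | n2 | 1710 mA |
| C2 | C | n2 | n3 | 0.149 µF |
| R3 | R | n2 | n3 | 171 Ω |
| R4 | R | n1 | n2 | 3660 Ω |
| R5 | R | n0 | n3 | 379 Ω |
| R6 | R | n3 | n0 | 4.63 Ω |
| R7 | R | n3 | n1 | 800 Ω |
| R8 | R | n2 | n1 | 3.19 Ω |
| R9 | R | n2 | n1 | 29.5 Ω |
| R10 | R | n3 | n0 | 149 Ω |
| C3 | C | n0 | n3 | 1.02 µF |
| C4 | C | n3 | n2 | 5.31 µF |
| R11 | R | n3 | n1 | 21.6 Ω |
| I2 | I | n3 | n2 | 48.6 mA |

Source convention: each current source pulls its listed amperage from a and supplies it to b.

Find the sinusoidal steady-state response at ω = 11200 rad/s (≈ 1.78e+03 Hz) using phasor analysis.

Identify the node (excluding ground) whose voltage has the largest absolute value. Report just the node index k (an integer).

2

Element admittances at ω=11200 rad/s:
  Y(C1) = 0.000+0.1109j S between n1,n0
  Y(R1) = 0.001802+0.000j S between n0,n2
  Y(R2) = 0.0001988+0.000j S between n0,n2
  I1: injects 1.71 A into n2 (from n1)
  Y(C2) = 0.000+0.001669j S between n2,n3
  Y(R3) = 0.005848+0.000j S between n2,n3
  Y(R4) = 0.0002732+0.000j S between n1,n2
  Y(R5) = 0.002639+0.000j S between n0,n3
  Y(R6) = 0.2160+0.000j S between n3,n0
  Y(R7) = 0.001250+0.000j S between n3,n1
  Y(R8) = 0.3135+0.000j S between n2,n1
  Y(R9) = 0.03390+0.000j S between n2,n1
  Y(R10) = 0.006711+0.000j S between n3,n0
  Y(C3) = 0.000+0.01142j S between n0,n3
  Y(C4) = 0.000+0.05947j S between n3,n2
  Y(R11) = 0.04630+0.000j S between n3,n1
  I2: injects 0.0486 A into n2 (from n3)
Assemble and solve the 3×3 MNA system:
  V(n1)=-1.429-0.06595j  V(n2)=3.318-0.6280j  V(n3)=-0.02591+0.7102j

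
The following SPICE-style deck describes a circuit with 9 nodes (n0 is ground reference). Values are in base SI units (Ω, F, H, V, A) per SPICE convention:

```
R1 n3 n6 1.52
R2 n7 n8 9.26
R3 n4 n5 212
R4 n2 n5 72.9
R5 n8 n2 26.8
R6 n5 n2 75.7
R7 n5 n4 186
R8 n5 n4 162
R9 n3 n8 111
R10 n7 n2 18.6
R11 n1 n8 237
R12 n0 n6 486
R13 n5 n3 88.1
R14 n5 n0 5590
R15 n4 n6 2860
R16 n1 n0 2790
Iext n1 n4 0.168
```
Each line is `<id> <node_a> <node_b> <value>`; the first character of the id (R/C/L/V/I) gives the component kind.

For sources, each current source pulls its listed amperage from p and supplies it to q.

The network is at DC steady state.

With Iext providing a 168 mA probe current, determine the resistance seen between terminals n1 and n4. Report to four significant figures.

Element admittances at DC:
  Y(R1) = 0.6579 S between n3,n6
  Y(R2) = 0.1080 S between n7,n8
  Y(R3) = 0.004717 S between n4,n5
  Y(R4) = 0.01372 S between n2,n5
  Y(R5) = 0.03731 S between n8,n2
  Y(R6) = 0.01321 S between n5,n2
  Y(R7) = 0.005376 S between n5,n4
  Y(R8) = 0.006173 S between n5,n4
  Y(R9) = 0.009009 S between n3,n8
  Y(R10) = 0.05376 S between n7,n2
  Y(R11) = 0.004219 S between n1,n8
  Y(R12) = 0.002058 S between n0,n6
  Y(R13) = 0.01135 S between n5,n3
  Y(R14) = 0.0001789 S between n5,n0
  Y(R15) = 0.0003497 S between n4,n6
  Y(R16) = 0.0003584 S between n1,n0
  Iext: injects 0.168 A into n4 (from n1)
Assemble and solve the 8×8 MNA system:
  V(n1)=-34.79  V(n2)=3.794  V(n3)=5.333  V(n4)=18.52  V(n5)=8.479  V(n6)=5.323  V(n7)=2.644  V(n8)=2.071

R_eq = 317.3 Ω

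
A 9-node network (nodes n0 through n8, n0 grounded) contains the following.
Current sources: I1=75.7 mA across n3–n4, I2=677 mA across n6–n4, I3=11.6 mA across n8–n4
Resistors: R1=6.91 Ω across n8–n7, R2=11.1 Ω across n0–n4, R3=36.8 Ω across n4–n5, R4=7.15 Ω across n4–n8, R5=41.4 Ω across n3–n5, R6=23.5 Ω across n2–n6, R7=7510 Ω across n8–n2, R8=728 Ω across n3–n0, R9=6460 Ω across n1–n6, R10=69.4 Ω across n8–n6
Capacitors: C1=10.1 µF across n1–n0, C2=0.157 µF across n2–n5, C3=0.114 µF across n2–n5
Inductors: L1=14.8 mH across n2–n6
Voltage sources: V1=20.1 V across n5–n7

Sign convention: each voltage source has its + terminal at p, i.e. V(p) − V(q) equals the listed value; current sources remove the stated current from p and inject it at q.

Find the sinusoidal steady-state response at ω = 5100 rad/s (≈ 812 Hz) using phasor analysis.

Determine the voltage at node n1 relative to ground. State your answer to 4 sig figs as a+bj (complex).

0.01749+0.1582j V

MNA unknowns: 8 node voltages V₁..V_8 plus 1 source current (V1)
I1: z[3]−=0.0757, z[4]+=0.0757
R1: Y=0.1447+0.000j on G[8,7]
R2: Y=0.09009+0.000j on G[0,4]
R3: Y=0.02717+0.000j on G[4,5]
C1: Y=0.000+0.05151j on G[1,0]
R4: Y=0.1399+0.000j on G[4,8]
C2: Y=0.000+0.0008007j on G[2,5]
R5: Y=0.02415+0.000j on G[3,5]
L1: Y=0.000-0.01325j on G[2,6]
R6: Y=0.04255+0.000j on G[2,6]
R7: Y=0.0001332+0.000j on G[8,2]
R8: Y=0.001374+0.000j on G[3,0]
I2: z[6]−=0.677, z[4]+=0.677
I3: z[8]−=0.0116, z[4]+=0.0116
C3: Y=0.000+0.0005814j on G[2,5]
R9: Y=0.0001548+0.000j on G[1,6]
R10: Y=0.01441+0.000j on G[8,6]
V1: row V5−V7=20.1, i_V1 at 5,7
solve → V1=0.01749+0.1582j, V2=-52.84+7.937j, V3=6.585-0.4139j, V4=-0.009922-0.003691j, V5=10.09-0.4374j, V6=-52.64+5.979j, V7=-10.01-0.4374j, V8=-7.444+0.07820j
aux → i_V1=-0.3709-0.07462j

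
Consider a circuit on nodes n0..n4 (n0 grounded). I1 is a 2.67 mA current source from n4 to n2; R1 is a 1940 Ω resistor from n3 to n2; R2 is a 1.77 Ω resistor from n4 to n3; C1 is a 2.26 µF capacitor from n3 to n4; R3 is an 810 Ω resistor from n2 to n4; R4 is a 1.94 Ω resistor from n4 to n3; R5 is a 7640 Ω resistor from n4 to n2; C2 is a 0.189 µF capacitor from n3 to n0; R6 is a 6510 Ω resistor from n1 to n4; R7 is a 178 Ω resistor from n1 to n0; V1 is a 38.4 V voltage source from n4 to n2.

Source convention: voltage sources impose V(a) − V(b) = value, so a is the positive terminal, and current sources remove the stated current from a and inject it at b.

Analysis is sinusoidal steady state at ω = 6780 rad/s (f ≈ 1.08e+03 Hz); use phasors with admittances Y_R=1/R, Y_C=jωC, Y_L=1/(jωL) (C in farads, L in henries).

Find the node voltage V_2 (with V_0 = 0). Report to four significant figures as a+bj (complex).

-38.38+0.001851j V

Element admittances at ω=6780 rad/s:
  I1: injects 0.00267 A into n2 (from n4)
  Y(R1) = 0.0005155+0.000j S between n3,n2
  Y(R2) = 0.5650+0.000j S between n4,n3
  Y(C1) = 0.000+0.01532j S between n3,n4
  Y(R3) = 0.001235+0.000j S between n2,n4
  Y(R4) = 0.5155+0.000j S between n4,n3
  Y(R5) = 0.0001309+0.000j S between n4,n2
  Y(C2) = 0.000+0.001281j S between n3,n0
  Y(R6) = 0.0001536+0.000j S between n1,n4
  Y(R7) = 0.005618+0.000j S between n1,n0
  V1: constraint V(n4)−V(n2) = 38.4
Assemble and solve the 5×5 MNA system:
  V(n1)=0.0004814+4.926e-05j  V(n2)=-38.38+0.001851j  V(n3)=-0.0002160+0.002111j  V(n4)=0.01809+0.001851j
  i(V1)=-0.07489-1.339e-07j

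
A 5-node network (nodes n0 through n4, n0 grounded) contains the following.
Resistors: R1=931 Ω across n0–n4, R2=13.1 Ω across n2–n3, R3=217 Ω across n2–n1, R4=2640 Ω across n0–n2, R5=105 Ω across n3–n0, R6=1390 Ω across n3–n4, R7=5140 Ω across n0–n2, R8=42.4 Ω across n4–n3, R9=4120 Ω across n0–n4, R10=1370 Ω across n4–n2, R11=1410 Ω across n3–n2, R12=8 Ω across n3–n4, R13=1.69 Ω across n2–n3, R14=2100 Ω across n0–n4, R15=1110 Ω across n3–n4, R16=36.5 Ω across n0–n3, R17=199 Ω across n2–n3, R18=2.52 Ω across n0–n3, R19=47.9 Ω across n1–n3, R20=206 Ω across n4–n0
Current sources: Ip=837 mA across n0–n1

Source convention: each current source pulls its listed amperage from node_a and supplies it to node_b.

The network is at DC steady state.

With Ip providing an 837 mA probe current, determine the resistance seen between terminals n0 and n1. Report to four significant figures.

Element admittances at DC:
  Y(R1) = 0.001074 S between n0,n4
  Y(R2) = 0.07634 S between n2,n3
  Y(R3) = 0.004608 S between n2,n1
  Y(R4) = 0.0003788 S between n0,n2
  Y(R5) = 0.009524 S between n3,n0
  Y(R6) = 0.0007194 S between n3,n4
  Y(R7) = 0.0001946 S between n0,n2
  Y(R8) = 0.02358 S between n4,n3
  Y(R9) = 0.0002427 S between n0,n4
  Y(R10) = 0.0007299 S between n4,n2
  Y(R11) = 0.0007092 S between n3,n2
  Y(R12) = 0.1250 S between n3,n4
  Y(R13) = 0.5917 S between n2,n3
  Y(R14) = 0.0004762 S between n0,n4
  Y(R15) = 0.0009009 S between n3,n4
  Y(R16) = 0.02740 S between n0,n3
  Y(R17) = 0.005025 S between n2,n3
  Y(R18) = 0.3968 S between n0,n3
  Y(R19) = 0.02088 S between n1,n3
  Y(R20) = 0.004854 S between n4,n0
  Ip: injects 0.837 A into n1 (from n0)
Assemble and solve the 4×4 MNA system:
  V(n1)=34.78  V(n2)=2.120  V(n3)=1.899  V(n4)=1.820

R_eq = 41.56 Ω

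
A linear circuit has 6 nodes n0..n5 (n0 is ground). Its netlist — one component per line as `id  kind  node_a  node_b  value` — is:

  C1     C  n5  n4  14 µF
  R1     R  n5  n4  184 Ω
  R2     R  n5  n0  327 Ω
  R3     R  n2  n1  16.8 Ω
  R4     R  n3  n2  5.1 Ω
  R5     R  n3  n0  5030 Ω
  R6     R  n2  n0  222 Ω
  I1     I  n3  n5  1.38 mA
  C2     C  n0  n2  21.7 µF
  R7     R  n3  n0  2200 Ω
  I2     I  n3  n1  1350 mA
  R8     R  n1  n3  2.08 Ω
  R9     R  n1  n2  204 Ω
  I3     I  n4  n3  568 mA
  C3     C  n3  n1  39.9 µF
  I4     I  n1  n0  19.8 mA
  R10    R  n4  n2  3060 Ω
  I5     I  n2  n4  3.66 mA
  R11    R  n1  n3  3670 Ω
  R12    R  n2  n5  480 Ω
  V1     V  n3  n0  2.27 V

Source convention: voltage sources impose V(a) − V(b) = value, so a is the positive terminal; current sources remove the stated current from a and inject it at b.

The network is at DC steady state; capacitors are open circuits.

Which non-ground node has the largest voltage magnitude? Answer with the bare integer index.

Apply KCL at each of the 5 non-ground nodes and solve the resulting linear system.
Node n1: branches {R3, I2, R8, R9, C3, I4, R11} → V_1 = 4.652
Node n2: branches {R3, R4, R6, C2, R9, R10, I5, R12} → V_2 = 1.788
Node n3: branches {R4, R5, I1, R7, I2, R8, I3, C3, R11, V1} → V_3 = 2.270
Node n4: branches {C1, R1, I3, R10, I5} → V_4 = -189.0
Node n5: branches {C1, R1, R2, I1, R12} → V_5 = -96.64
Source currents: i(V1)=0.2662

4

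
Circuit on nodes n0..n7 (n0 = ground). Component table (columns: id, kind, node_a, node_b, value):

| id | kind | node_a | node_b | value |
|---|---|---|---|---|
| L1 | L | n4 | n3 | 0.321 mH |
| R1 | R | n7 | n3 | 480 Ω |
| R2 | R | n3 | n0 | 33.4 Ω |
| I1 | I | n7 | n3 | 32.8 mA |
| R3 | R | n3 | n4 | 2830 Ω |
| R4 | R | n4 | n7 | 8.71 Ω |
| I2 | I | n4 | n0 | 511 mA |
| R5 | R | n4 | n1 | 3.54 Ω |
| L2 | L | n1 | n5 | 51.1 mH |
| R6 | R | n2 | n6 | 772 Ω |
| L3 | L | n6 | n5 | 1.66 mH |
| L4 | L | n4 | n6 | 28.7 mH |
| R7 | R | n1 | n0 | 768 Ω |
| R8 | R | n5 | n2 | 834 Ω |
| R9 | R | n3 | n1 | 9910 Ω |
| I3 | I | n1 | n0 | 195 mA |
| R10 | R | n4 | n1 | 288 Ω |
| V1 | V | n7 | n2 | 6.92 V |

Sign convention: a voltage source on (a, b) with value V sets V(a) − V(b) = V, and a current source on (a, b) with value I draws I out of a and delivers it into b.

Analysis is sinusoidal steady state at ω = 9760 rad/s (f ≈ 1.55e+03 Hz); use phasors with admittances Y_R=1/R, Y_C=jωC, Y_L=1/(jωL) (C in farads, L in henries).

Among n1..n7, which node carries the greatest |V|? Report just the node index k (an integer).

2

MNA unknowns: 7 node voltages V₁..V_7 plus 1 source current (V1)
L1: Y=0.000-0.3192j on G[4,3]
R1: Y=0.002083+0.000j on G[7,3]
R2: Y=0.02994+0.000j on G[3,0]
I1: z[7]−=0.0328, z[3]+=0.0328
R3: Y=0.0003534+0.000j on G[3,4]
R4: Y=0.1148+0.000j on G[4,7]
I2: z[4]−=0.511, z[0]+=0.511
R5: Y=0.2825+0.000j on G[4,1]
L2: Y=0.000-0.002005j on G[1,5]
R6: Y=0.001295+0.000j on G[2,6]
L3: Y=0.000-0.06172j on G[6,5]
L4: Y=0.000-0.003570j on G[4,6]
R7: Y=0.001302+0.000j on G[1,0]
R8: Y=0.001199+0.000j on G[5,2]
R9: Y=0.0001009+0.000j on G[3,1]
I3: z[1]−=0.195, z[0]+=0.195
R10: Y=0.003472+0.000j on G[4,1]
V1: row V7−V2=6.92, i_V1 at 7,2
solve → V1=-23.19-2.111j, V2=-29.68-2.142j, V3=-22.57+0.09181j, V4=-22.60-2.127j, V5=-23.97-4.699j, V6=-23.94-4.672j, V7=-22.76-2.142j
aux → i_V1=-0.01428+0.006345j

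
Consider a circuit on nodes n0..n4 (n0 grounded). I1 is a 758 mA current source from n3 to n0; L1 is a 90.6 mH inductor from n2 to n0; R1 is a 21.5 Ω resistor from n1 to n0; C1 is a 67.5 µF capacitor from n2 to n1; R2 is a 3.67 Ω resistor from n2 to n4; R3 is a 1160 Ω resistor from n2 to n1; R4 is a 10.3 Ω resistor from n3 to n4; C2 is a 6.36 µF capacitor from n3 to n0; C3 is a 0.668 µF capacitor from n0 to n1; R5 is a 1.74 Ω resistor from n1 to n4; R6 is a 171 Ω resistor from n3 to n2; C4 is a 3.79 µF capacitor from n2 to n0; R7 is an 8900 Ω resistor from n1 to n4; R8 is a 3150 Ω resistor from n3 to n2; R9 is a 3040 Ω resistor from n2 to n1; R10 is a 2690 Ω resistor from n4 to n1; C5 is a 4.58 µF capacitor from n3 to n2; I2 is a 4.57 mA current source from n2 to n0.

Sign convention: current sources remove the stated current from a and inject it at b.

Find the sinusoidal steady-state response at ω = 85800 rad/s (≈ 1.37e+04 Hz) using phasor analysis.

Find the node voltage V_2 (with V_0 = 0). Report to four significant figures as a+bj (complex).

MNA unknowns: 4 node voltages V₁..V_4
I1: z[3]−=0.758, z[0]+=0.758
L1: Y=0.000-0.0001286j on G[2,0]
R1: Y=0.04651+0.000j on G[1,0]
C1: Y=0.000+5.792j on G[2,1]
R2: Y=0.2725+0.000j on G[2,4]
R3: Y=0.0008621+0.000j on G[2,1]
R4: Y=0.09709+0.000j on G[3,4]
C2: Y=0.000+0.5457j on G[3,0]
C3: Y=0.000+0.05731j on G[0,1]
R5: Y=0.5747+0.000j on G[1,4]
R6: Y=0.005848+0.000j on G[3,2]
C4: Y=0.000+0.3252j on G[2,0]
R7: Y=0.0001124+0.000j on G[1,4]
R8: Y=0.0003175+0.000j on G[3,2]
R9: Y=0.0003289+0.000j on G[2,1]
R10: Y=0.0003717+0.000j on G[4,1]
C5: Y=0.000+0.3930j on G[3,2]
I2: z[2]−=0.00457, z[0]+=0.00457
solve → V1=0.004663+0.5278j, V2=0.003738+0.5324j, V3=-0.04770+1.025j, V4=-0.0009849+0.5802j

0.003738+0.5324j V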